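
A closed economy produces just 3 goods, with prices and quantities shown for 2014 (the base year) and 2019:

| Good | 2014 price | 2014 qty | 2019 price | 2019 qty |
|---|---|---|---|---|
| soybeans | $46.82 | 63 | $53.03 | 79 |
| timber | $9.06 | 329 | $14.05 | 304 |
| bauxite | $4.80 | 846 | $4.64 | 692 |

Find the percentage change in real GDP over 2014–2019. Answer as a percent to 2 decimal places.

-2.17%

Real GDP 2014 = Nominal GDP 2014 = 46.82·63 + 9.06·329 + 4.80·846 = 9991.20.
Real GDP 2019 (at 2014 prices) = 46.82·79 + 9.06·304 + 4.80·692 = 9774.62.
Real growth = 9774.62/9991.20 − 1 = -0.0217.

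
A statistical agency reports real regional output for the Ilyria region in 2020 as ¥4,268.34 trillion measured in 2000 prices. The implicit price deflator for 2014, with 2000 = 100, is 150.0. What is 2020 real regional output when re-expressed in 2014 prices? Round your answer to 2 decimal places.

Real regional output in 2014 prices = Real regional output in 2000 prices × (P_2014/P_2000) = 4268.34 × 1.500 = 6402.51.

¥6,402.51 trillion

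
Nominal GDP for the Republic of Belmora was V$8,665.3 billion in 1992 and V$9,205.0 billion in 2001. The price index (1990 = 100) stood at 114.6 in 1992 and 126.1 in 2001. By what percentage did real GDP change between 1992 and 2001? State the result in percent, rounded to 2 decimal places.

Deflate each year: 1992 → 8665.3/1.146 = 7561.34; 2001 → 9205.0/1.261 = 7299.76.
So real GDP changed by 7299.76/7561.34 − 1 = -0.0346, i.e. -3.46%.

-3.46%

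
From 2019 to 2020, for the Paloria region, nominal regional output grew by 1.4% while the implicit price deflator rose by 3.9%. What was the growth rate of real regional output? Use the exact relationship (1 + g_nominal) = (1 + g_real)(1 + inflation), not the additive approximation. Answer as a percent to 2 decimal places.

(1 + g_nom) = (1 + g_real)(1 + π), so g_real = 1.0140 / 1.0390 − 1 = -0.02406.

-2.41%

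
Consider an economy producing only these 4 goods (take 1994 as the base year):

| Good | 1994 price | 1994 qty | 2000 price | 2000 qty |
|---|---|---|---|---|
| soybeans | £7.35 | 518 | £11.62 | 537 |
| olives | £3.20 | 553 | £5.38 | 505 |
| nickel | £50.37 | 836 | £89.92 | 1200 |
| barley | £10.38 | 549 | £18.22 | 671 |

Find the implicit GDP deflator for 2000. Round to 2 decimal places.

176.90

Nominal GDP 2000 = 11.62·537 + 5.38·505 + 89.92·1200 + 18.22·671 = 129086.46.
Real GDP 2000 (at 1994 prices) = 7.35·537 + 3.20·505 + 50.37·1200 + 10.38·671 = 72971.93.
Deflator = Nominal/Real × 100 = 129086.46/72971.93 × 100 = 176.899.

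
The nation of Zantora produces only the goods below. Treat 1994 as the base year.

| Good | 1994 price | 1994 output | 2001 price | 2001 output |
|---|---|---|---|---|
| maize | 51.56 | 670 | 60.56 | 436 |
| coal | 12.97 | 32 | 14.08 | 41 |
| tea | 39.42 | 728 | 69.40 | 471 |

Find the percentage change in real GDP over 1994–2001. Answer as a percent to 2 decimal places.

-34.68%

Real GDP 1994 = Nominal GDP 1994 = 51.56·670 + 12.97·32 + 39.42·728 = 63658.00.
Real GDP 2001 (at 1994 prices) = 51.56·436 + 12.97·41 + 39.42·471 = 41578.75.
Real growth = 41578.75/63658.00 − 1 = -0.3468.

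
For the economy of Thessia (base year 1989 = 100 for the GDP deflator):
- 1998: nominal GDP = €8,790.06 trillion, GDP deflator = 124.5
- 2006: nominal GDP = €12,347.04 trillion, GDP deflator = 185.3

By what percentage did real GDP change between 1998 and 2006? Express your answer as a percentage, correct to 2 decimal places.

Deflate each year: 1998 → 8790.06/1.245 = 7060.29; 2006 → 12347.04/1.853 = 6663.27.
So real GDP changed by 6663.27/7060.29 − 1 = -0.0562, i.e. -5.62%.

-5.62%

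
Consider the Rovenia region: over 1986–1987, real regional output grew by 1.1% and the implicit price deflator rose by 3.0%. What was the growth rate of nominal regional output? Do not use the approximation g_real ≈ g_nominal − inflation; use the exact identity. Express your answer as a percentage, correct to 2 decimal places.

(1 + g_nom) = (1 + g_real)(1 + π) = 1.0110 × 1.0300 = 1.04133.

4.13%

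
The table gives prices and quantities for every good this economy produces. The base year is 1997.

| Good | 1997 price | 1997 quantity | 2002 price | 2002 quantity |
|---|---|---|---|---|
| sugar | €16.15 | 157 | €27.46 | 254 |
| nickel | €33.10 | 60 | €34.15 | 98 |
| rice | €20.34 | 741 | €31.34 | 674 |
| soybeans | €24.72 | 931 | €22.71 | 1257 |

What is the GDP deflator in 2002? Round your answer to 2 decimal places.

Nominal GDP 2002 = 27.46·254 + 34.15·98 + 31.34·674 + 22.71·1257 = 59991.17.
Real GDP 2002 (at 1997 prices) = 16.15·254 + 33.10·98 + 20.34·674 + 24.72·1257 = 52128.10.
Deflator = Nominal/Real × 100 = 59991.17/52128.10 × 100 = 115.084.

115.08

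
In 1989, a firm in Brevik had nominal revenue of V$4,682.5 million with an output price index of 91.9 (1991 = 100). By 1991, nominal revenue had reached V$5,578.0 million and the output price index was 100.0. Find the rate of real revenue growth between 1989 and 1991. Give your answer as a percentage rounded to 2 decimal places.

9.48%

Real revenue 1989 = 4682.5 / 0.919 = 5095.21.
Real revenue 1991 = 5578.0 / 1.000 = 5578.00.
Real growth = 5578.00 / 5095.21 − 1 = 0.0948.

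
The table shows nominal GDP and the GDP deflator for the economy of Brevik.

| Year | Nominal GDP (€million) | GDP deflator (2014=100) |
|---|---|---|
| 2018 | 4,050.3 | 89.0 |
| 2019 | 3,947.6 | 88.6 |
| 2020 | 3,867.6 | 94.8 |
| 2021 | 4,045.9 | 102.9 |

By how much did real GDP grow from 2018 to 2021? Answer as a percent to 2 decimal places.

Real GDP 2018 = 4050.3/0.890 = 4550.90.
Real GDP 2021 = 4045.9/1.029 = 3931.88.
Change = 3931.88/4550.90 − 1 = -0.1360.

-13.60%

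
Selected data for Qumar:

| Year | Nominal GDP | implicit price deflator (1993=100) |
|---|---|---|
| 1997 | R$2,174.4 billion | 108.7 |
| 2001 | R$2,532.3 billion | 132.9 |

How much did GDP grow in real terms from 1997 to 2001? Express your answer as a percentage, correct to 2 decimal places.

Real GDP 1997 = 2174.4 / 1.087 = 2000.37.
Real GDP 2001 = 2532.3 / 1.329 = 1905.42.
Real growth = 1905.42 / 2000.37 − 1 = -0.0475.

-4.75%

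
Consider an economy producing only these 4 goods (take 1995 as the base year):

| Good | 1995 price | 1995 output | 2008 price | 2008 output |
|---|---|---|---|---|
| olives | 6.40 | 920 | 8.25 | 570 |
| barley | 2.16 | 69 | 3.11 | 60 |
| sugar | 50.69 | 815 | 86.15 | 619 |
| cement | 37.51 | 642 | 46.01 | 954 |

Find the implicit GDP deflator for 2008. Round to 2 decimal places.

Nominal GDP 2008 = 8.25·570 + 3.11·60 + 86.15·619 + 46.01·954 = 102109.49.
Real GDP 2008 (at 1995 prices) = 6.40·570 + 2.16·60 + 50.69·619 + 37.51·954 = 70939.25.
Deflator = Nominal/Real × 100 = 102109.49/70939.25 × 100 = 143.939.

143.94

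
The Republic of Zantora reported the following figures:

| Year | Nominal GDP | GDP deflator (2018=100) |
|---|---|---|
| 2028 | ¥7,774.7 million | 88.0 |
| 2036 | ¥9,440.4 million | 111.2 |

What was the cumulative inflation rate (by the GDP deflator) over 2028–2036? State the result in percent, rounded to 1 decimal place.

26.4%

Price-level change = 111.2 / 88.0 − 1 = 0.2636.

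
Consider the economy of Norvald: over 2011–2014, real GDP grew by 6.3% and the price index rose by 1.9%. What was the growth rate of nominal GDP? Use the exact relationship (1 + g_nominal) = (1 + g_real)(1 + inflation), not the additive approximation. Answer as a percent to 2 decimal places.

8.32%

(1 + g_nom) = (1 + g_real)(1 + π) = 1.0630 × 1.0190 = 1.08320.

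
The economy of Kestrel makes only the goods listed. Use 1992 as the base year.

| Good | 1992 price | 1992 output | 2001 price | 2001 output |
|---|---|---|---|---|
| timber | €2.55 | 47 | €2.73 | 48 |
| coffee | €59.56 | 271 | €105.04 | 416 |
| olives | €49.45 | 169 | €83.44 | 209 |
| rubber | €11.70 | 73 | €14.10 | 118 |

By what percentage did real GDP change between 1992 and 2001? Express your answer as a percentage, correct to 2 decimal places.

43.75%

Real GDP 1992 = Nominal GDP 1992 = 2.55·47 + 59.56·271 + 49.45·169 + 11.70·73 = 25471.76.
Real GDP 2001 (at 1992 prices) = 2.55·48 + 59.56·416 + 49.45·209 + 11.70·118 = 36615.01.
Real growth = 36615.01/25471.76 − 1 = 0.4375.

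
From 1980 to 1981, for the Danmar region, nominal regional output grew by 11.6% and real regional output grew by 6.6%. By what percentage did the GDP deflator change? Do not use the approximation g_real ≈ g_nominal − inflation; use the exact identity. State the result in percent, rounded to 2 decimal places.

4.69%

(1 + g_nom) = (1 + g_real)(1 + π), so π = 1.1160 / 1.0660 − 1 = 0.04690.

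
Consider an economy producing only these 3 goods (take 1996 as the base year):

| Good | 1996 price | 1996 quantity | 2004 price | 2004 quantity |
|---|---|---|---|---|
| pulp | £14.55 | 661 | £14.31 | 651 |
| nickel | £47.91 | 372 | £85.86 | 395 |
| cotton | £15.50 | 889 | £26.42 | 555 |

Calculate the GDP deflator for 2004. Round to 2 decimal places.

156.47

Nominal GDP 2004 = 14.31·651 + 85.86·395 + 26.42·555 = 57893.61.
Real GDP 2004 (at 1996 prices) = 14.55·651 + 47.91·395 + 15.50·555 = 36999.00.
Deflator = Nominal/Real × 100 = 57893.61/36999.00 × 100 = 156.473.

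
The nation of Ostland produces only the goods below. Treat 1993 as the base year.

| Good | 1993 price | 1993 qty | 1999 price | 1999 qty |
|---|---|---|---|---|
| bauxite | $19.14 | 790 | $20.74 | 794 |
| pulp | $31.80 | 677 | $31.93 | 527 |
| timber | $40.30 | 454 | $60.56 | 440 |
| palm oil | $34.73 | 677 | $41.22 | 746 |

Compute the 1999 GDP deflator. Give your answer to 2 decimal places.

Nominal GDP 1999 = 20.74·794 + 31.93·527 + 60.56·440 + 41.22·746 = 90691.19.
Real GDP 1999 (at 1993 prices) = 19.14·794 + 31.80·527 + 40.30·440 + 34.73·746 = 75596.34.
Deflator = Nominal/Real × 100 = 90691.19/75596.34 × 100 = 119.968.

119.97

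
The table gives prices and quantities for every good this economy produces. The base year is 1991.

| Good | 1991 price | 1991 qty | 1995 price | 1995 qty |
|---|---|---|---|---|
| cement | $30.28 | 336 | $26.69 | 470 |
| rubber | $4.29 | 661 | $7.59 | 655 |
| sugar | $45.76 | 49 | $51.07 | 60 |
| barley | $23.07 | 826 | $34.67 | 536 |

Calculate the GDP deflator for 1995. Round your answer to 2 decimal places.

121.80

Nominal GDP 1995 = 26.69·470 + 7.59·655 + 51.07·60 + 34.67·536 = 39163.07.
Real GDP 1995 (at 1991 prices) = 30.28·470 + 4.29·655 + 45.76·60 + 23.07·536 = 32152.67.
Deflator = Nominal/Real × 100 = 39163.07/32152.67 × 100 = 121.803.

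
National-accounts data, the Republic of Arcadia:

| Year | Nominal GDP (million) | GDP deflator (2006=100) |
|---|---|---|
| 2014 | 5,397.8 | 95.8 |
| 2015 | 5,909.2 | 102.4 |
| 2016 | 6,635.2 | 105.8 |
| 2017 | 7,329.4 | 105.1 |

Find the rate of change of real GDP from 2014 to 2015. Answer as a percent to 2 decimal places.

2.42%

Real GDP 2014 = 5397.8/0.958 = 5634.45.
Real GDP 2015 = 5909.2/1.024 = 5770.70.
Change = 5770.70/5634.45 − 1 = 0.0242.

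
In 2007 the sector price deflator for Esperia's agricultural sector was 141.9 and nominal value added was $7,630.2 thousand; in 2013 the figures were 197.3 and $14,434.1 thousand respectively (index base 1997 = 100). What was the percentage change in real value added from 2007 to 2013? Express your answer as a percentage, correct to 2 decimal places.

Real value added 2007 = 7630.2 / 1.419 = 5377.17.
Real value added 2013 = 14434.1 / 1.973 = 7315.81.
Real growth = 7315.81 / 5377.17 − 1 = 0.3605.

36.05%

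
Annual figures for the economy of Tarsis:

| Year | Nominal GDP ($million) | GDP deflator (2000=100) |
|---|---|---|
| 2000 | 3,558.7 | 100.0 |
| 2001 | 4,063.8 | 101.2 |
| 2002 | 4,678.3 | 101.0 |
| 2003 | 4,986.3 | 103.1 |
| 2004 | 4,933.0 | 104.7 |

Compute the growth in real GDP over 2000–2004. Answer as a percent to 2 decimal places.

32.40%

Real GDP 2000 = 3558.7/1.000 = 3558.70.
Real GDP 2004 = 4933.0/1.047 = 4711.56.
Change = 4711.56/3558.70 − 1 = 0.3240.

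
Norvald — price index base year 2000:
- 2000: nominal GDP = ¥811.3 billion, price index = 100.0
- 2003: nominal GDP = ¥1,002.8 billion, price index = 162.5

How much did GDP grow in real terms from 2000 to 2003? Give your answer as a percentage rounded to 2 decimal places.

-23.94%

Deflate each year: 2000 → 811.3/1.000 = 811.30; 2003 → 1002.8/1.625 = 617.11.
So real GDP changed by 617.11/811.30 − 1 = -0.2394, i.e. -23.94%.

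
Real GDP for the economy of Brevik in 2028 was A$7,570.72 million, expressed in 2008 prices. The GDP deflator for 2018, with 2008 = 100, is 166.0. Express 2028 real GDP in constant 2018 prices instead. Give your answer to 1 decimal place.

A$12,567.4 million

Real GDP in 2018 prices = Real GDP in 2008 prices × (P_2018/P_2008) = 7570.72 × 1.660 = 12567.40.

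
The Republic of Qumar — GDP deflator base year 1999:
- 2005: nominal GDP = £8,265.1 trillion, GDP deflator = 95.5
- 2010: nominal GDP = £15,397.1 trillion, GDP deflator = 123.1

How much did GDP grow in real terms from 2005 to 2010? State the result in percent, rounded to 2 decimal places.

Real GDP 2005 = 8265.1 / 0.955 = 8654.55.
Real GDP 2010 = 15397.1 / 1.231 = 12507.80.
Real growth = 12507.80 / 8654.55 − 1 = 0.4452.

44.52%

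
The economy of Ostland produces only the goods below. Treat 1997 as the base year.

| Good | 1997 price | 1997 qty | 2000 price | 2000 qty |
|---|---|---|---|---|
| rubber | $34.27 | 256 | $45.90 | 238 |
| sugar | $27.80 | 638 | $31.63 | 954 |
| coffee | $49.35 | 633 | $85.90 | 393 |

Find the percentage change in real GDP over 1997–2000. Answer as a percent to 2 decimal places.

-6.37%

Real GDP 1997 = Nominal GDP 1997 = 34.27·256 + 27.80·638 + 49.35·633 = 57748.07.
Real GDP 2000 (at 1997 prices) = 34.27·238 + 27.80·954 + 49.35·393 = 54072.01.
Real growth = 54072.01/57748.07 − 1 = -0.0637.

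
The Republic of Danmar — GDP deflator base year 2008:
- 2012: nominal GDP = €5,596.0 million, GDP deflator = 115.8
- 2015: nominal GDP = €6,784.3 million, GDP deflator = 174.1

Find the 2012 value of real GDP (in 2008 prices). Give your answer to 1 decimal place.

Real GDP = Nominal / (GDP deflator/100) = 5596.0 / 1.158 = 4832.47.

€4,832.5 million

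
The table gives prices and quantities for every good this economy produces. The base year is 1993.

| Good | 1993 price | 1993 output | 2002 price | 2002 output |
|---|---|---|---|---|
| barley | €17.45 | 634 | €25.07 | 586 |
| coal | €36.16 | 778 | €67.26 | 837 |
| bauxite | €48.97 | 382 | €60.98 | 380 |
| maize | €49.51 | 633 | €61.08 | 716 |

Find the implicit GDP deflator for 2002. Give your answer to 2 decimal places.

145.84

Nominal GDP 2002 = 25.07·586 + 67.26·837 + 60.98·380 + 61.08·716 = 137893.32.
Real GDP 2002 (at 1993 prices) = 17.45·586 + 36.16·837 + 48.97·380 + 49.51·716 = 94549.38.
Deflator = Nominal/Real × 100 = 137893.32/94549.38 × 100 = 145.843.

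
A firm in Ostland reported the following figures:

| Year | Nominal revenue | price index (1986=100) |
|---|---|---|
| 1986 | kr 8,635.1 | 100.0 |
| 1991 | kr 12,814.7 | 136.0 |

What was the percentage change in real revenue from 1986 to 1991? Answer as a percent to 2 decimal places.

9.12%

Deflate each year: 1986 → 8635.1/1.000 = 8635.10; 1991 → 12814.7/1.360 = 9422.57.
So real revenue changed by 9422.57/8635.10 − 1 = 0.0912, i.e. 9.12%.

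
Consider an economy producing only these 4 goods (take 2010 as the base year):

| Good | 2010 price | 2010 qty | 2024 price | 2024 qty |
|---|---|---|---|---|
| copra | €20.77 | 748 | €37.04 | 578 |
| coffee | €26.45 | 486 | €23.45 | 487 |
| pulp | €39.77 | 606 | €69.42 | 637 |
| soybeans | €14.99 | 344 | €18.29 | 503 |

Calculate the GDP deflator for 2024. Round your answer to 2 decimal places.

Nominal GDP 2024 = 37.04·578 + 23.45·487 + 69.42·637 + 18.29·503 = 86249.68.
Real GDP 2024 (at 2010 prices) = 20.77·578 + 26.45·487 + 39.77·637 + 14.99·503 = 57759.67.
Deflator = Nominal/Real × 100 = 86249.68/57759.67 × 100 = 149.325.

149.33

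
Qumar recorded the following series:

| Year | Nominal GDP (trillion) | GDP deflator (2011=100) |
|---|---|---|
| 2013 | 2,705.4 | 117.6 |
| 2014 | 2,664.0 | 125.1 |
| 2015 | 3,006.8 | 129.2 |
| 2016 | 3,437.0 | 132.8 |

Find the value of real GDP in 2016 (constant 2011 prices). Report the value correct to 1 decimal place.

2,588.1 trillion

Real GDP 2016 = 3437.0 / 1.328 = 2588.10.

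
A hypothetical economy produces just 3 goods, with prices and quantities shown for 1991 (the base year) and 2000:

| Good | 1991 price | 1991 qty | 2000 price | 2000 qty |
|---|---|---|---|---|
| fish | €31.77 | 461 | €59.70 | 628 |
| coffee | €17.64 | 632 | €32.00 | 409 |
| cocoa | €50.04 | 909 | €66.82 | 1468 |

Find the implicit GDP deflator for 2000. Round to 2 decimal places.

Nominal GDP 2000 = 59.70·628 + 32.00·409 + 66.82·1468 = 148671.36.
Real GDP 2000 (at 1991 prices) = 31.77·628 + 17.64·409 + 50.04·1468 = 100625.04.
Deflator = Nominal/Real × 100 = 148671.36/100625.04 × 100 = 147.748.

147.75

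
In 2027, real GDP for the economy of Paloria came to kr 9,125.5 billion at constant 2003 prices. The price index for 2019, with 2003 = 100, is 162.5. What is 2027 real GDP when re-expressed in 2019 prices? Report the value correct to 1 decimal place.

Real GDP in 2019 prices = Real GDP in 2003 prices × (P_2019/P_2003) = 9125.5 × 1.625 = 14828.94.

kr 14,828.9 billion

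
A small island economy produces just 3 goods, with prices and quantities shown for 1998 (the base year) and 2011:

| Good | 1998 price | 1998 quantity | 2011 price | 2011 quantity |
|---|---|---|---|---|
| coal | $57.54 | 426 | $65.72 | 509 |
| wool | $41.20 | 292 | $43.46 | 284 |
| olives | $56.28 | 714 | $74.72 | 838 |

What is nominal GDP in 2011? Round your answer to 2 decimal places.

$108409.48

Nominal GDP 2011 = Σ (p_2011 × q_2011) = 65.72·509 + 43.46·284 + 74.72·838 = 108409.48.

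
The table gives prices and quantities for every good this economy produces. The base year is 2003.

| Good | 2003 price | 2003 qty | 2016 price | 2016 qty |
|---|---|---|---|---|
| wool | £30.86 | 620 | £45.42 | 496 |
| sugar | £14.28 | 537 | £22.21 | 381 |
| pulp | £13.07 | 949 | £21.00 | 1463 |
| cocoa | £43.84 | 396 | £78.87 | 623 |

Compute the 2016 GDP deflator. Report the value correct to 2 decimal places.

Nominal GDP 2016 = 45.42·496 + 22.21·381 + 21.00·1463 + 78.87·623 = 110849.34.
Real GDP 2016 (at 2003 prices) = 30.86·496 + 14.28·381 + 13.07·1463 + 43.84·623 = 67180.97.
Deflator = Nominal/Real × 100 = 110849.34/67180.97 × 100 = 165.001.

165.00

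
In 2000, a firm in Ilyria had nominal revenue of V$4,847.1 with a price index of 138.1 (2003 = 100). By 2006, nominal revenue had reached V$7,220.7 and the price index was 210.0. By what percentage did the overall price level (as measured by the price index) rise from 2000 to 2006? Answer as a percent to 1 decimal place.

52.1%

Price-level change = 210.0 / 138.1 − 1 = 0.5206.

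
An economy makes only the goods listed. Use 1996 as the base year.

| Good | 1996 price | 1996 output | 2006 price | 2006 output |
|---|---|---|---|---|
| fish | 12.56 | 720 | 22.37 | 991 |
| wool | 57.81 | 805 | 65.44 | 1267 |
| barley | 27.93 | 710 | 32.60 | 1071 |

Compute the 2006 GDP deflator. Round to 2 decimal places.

Nominal GDP 2006 = 22.37·991 + 65.44·1267 + 32.60·1071 = 139995.75.
Real GDP 2006 (at 1996 prices) = 12.56·991 + 57.81·1267 + 27.93·1071 = 115605.26.
Deflator = Nominal/Real × 100 = 139995.75/115605.26 × 100 = 121.098.

121.10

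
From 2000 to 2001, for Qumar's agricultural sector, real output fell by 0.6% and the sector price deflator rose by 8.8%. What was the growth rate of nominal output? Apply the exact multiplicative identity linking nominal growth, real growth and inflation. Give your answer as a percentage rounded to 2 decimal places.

(1 + g_nom) = (1 + g_real)(1 + π) = 0.9940 × 1.0880 = 1.08147.

8.15%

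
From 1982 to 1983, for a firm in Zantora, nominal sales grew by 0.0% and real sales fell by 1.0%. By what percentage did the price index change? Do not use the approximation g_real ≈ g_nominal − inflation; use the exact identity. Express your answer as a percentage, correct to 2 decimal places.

(1 + g_nom) = (1 + g_real)(1 + π), so π = 1.0000 / 0.9900 − 1 = 0.01010.

1.01%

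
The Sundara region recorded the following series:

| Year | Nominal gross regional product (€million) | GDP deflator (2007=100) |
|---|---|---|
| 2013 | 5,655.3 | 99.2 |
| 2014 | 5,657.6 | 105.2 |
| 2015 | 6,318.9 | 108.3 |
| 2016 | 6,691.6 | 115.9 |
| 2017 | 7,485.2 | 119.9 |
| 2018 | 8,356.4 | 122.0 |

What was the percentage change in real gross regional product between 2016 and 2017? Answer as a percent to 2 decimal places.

Real gross regional product 2016 = 6691.6/1.159 = 5773.60.
Real gross regional product 2017 = 7485.2/1.199 = 6242.87.
Change = 6242.87/5773.60 − 1 = 0.0813.

8.13%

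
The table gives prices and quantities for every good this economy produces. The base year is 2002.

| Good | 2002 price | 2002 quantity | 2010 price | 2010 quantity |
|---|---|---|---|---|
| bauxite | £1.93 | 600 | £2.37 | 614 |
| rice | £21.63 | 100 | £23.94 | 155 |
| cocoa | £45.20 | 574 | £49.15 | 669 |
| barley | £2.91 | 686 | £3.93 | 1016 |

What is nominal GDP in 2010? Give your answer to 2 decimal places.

Nominal GDP 2010 = Σ (p_2010 × q_2010) = 2.37·614 + 23.94·155 + 49.15·669 + 3.93·1016 = 42040.11.

£42040.11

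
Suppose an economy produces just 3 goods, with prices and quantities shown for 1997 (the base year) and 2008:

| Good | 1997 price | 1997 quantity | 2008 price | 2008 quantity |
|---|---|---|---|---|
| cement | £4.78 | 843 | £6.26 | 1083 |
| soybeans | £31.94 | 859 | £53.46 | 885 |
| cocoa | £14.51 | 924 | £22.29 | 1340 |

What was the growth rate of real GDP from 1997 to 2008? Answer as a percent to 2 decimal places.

Real GDP 1997 = Nominal GDP 1997 = 4.78·843 + 31.94·859 + 14.51·924 = 44873.24.
Real GDP 2008 (at 1997 prices) = 4.78·1083 + 31.94·885 + 14.51·1340 = 52887.04.
Real growth = 52887.04/44873.24 − 1 = 0.1786.

17.86%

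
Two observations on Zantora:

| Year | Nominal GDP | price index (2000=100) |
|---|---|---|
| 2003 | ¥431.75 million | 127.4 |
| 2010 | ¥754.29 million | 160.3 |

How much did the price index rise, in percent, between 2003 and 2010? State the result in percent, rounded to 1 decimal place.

Price-level change = 160.3 / 127.4 − 1 = 0.2582.

25.8%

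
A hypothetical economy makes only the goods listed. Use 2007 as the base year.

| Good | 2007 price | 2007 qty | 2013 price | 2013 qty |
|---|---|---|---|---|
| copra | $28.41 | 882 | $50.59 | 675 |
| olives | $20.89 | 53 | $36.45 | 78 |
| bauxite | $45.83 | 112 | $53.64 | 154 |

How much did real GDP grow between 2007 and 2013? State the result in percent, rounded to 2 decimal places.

Real GDP 2007 = Nominal GDP 2007 = 28.41·882 + 20.89·53 + 45.83·112 = 31297.75.
Real GDP 2013 (at 2007 prices) = 28.41·675 + 20.89·78 + 45.83·154 = 27863.99.
Real growth = 27863.99/31297.75 − 1 = -0.1097.

-10.97%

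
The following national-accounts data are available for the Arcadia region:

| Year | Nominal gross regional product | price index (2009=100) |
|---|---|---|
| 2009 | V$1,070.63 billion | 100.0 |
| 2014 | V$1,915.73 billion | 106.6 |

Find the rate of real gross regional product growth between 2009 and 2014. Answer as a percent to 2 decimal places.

67.86%

Deflate each year: 2009 → 1070.63/1.000 = 1070.63; 2014 → 1915.73/1.066 = 1797.12.
So real gross regional product changed by 1797.12/1070.63 − 1 = 0.6786, i.e. 67.86%.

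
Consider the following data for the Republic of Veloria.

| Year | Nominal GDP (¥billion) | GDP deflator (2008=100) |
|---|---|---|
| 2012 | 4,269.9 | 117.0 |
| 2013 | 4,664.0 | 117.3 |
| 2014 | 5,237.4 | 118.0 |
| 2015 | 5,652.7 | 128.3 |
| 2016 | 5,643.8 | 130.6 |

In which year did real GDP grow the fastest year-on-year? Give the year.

2013: real = 4664.0/1.173 = 3976.13; growth vs 2012 (3649.49) = 8.95%.
2014: real = 5237.4/1.180 = 4438.47; growth vs 2013 (3976.13) = 11.63%.
2015: real = 5652.7/1.283 = 4405.85; growth vs 2014 (4438.47) = -0.73%.
2016: real = 5643.8/1.306 = 4321.44; growth vs 2015 (4405.85) = -1.92%.

2014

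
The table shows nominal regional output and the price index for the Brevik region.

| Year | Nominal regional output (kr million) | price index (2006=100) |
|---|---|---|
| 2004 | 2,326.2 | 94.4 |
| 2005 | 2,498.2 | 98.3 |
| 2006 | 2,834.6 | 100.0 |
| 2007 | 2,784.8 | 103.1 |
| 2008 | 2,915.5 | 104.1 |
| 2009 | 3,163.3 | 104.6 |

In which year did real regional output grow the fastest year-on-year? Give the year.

2005: real = 2498.2/0.983 = 2541.40; growth vs 2004 (2464.19) = 3.13%.
2006: real = 2834.6/1.000 = 2834.60; growth vs 2005 (2541.40) = 11.54%.
2007: real = 2784.8/1.031 = 2701.07; growth vs 2006 (2834.60) = -4.71%.
2008: real = 2915.5/1.041 = 2800.67; growth vs 2007 (2701.07) = 3.69%.
2009: real = 3163.3/1.046 = 3024.19; growth vs 2008 (2800.67) = 7.98%.

2006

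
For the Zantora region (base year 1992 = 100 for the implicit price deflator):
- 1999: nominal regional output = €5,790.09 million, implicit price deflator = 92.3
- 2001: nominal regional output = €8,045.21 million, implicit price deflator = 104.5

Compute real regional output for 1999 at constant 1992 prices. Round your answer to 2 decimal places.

€6,273.12 million

Real regional output = Nominal / (implicit price deflator/100) = 5790.09 / 0.923 = 6273.12.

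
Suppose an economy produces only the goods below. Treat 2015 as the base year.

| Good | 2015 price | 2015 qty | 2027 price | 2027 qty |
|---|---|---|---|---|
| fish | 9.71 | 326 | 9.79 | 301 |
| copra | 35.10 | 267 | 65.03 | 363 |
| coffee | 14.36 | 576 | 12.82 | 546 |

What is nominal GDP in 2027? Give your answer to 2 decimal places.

Nominal GDP 2027 = Σ (p_2027 × q_2027) = 9.79·301 + 65.03·363 + 12.82·546 = 33552.40.

33552.40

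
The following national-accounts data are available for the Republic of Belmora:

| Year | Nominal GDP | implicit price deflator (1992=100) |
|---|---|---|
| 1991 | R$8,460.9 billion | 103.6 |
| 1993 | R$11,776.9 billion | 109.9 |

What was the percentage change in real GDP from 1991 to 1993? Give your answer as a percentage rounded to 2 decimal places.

31.21%

Deflate each year: 1991 → 8460.9/1.036 = 8166.89; 1993 → 11776.9/1.099 = 10716.01.
So real GDP changed by 10716.01/8166.89 − 1 = 0.3121, i.e. 31.21%.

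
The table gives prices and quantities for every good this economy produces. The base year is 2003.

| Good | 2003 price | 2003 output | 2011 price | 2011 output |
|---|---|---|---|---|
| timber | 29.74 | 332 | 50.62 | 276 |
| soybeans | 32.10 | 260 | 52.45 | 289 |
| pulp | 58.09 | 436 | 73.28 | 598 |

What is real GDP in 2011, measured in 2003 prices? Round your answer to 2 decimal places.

52222.96

Real GDP 2011 = Σ (p_2003 × q_2011) = 29.74·276 + 32.10·289 + 58.09·598 = 52222.96.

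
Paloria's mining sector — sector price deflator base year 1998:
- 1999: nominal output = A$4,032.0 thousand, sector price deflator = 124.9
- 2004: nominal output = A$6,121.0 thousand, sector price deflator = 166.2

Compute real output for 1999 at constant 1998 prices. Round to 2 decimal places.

Real output = Nominal / (sector price deflator/100) = 4032.0 / 1.249 = 3228.18.

A$3,228.18 thousand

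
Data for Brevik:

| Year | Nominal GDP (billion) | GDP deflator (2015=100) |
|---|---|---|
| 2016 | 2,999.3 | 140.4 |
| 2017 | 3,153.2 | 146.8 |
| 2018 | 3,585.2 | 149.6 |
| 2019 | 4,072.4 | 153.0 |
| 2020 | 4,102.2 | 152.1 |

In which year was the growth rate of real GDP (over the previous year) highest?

2018

2017: real = 3153.2/1.468 = 2147.96; growth vs 2016 (2136.25) = 0.55%.
2018: real = 3585.2/1.496 = 2396.52; growth vs 2017 (2147.96) = 11.57%.
2019: real = 4072.4/1.530 = 2661.70; growth vs 2018 (2396.52) = 11.07%.
2020: real = 4102.2/1.521 = 2697.04; growth vs 2019 (2661.70) = 1.33%.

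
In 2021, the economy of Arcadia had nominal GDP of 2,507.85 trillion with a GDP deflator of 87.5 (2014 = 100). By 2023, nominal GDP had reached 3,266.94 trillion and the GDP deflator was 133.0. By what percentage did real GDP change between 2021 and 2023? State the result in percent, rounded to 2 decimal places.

-14.30%

Real GDP 2021 = 2507.85 / 0.875 = 2866.11.
Real GDP 2023 = 3266.94 / 1.330 = 2456.35.
Real growth = 2456.35 / 2866.11 − 1 = -0.1430.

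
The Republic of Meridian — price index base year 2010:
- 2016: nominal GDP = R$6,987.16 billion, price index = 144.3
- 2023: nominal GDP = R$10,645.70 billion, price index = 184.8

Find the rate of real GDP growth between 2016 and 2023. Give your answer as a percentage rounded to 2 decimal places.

Real GDP 2016 = 6987.16 / 1.443 = 4842.11.
Real GDP 2023 = 10645.70 / 1.848 = 5760.66.
Real growth = 5760.66 / 4842.11 − 1 = 0.1897.

18.97%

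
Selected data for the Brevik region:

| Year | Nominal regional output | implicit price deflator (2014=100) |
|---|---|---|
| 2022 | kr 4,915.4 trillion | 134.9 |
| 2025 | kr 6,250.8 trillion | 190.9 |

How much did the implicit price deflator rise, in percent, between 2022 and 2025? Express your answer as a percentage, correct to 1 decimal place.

41.5%

Price-level change = 190.9 / 134.9 − 1 = 0.4151.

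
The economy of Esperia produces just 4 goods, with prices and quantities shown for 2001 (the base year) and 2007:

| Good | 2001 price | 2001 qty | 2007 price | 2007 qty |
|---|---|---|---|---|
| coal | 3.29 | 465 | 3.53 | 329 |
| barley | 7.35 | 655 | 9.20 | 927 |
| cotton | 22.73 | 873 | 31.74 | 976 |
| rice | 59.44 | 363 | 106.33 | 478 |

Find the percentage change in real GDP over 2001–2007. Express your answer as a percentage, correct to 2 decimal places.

22.46%

Real GDP 2001 = Nominal GDP 2001 = 3.29·465 + 7.35·655 + 22.73·873 + 59.44·363 = 47764.11.
Real GDP 2007 (at 2001 prices) = 3.29·329 + 7.35·927 + 22.73·976 + 59.44·478 = 58492.66.
Real growth = 58492.66/47764.11 − 1 = 0.2246.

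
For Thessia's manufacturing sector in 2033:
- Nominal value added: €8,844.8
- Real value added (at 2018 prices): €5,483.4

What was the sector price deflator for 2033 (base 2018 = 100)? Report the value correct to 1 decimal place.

sector price deflator = (Nominal / Real) × 100 = 8844.8 / 5483.4 × 100 = 161.30.

161.3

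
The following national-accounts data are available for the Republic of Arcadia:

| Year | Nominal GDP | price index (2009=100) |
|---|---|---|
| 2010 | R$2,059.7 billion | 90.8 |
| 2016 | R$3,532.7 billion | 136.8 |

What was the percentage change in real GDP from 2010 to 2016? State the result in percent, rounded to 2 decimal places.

Deflate each year: 2010 → 2059.7/0.908 = 2268.39; 2016 → 3532.7/1.368 = 2582.38.
So real GDP changed by 2582.38/2268.39 − 1 = 0.1384, i.e. 13.84%.

13.84%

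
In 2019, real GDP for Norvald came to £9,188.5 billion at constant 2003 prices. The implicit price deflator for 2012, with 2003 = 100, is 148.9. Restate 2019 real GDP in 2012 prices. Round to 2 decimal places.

£13,681.68 billion

Real GDP in 2012 prices = Real GDP in 2003 prices × (P_2012/P_2003) = 9188.5 × 1.489 = 13681.68.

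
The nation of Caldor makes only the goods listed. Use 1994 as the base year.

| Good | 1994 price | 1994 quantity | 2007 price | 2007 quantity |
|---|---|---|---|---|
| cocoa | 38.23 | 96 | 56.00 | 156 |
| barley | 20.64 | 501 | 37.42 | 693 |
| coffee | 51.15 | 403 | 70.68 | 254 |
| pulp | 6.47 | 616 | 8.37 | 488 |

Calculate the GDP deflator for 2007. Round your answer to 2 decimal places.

Nominal GDP 2007 = 56.00·156 + 37.42·693 + 70.68·254 + 8.37·488 = 56705.34.
Real GDP 2007 (at 1994 prices) = 38.23·156 + 20.64·693 + 51.15·254 + 6.47·488 = 36416.86.
Deflator = Nominal/Real × 100 = 56705.34/36416.86 × 100 = 155.712.

155.71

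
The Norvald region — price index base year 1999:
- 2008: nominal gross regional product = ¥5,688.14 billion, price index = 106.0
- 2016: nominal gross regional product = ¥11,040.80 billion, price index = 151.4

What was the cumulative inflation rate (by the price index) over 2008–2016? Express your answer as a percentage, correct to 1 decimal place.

42.8%

Price-level change = 151.4 / 106.0 − 1 = 0.4283.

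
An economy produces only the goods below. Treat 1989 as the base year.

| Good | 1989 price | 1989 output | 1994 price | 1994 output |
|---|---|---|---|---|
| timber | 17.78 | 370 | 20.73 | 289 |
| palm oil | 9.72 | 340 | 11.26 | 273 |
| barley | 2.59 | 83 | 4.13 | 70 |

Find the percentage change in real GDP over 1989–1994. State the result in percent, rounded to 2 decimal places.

-21.04%

Real GDP 1989 = Nominal GDP 1989 = 17.78·370 + 9.72·340 + 2.59·83 = 10098.37.
Real GDP 1994 (at 1989 prices) = 17.78·289 + 9.72·273 + 2.59·70 = 7973.28.
Real growth = 7973.28/10098.37 − 1 = -0.2104.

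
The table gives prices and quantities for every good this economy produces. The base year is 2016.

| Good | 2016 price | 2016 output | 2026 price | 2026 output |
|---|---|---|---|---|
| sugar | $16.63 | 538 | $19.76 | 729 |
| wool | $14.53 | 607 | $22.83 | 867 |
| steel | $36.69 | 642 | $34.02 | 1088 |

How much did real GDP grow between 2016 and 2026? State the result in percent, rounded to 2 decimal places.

56.43%

Real GDP 2016 = Nominal GDP 2016 = 16.63·538 + 14.53·607 + 36.69·642 = 41321.63.
Real GDP 2026 (at 2016 prices) = 16.63·729 + 14.53·867 + 36.69·1088 = 64639.50.
Real growth = 64639.50/41321.63 − 1 = 0.5643.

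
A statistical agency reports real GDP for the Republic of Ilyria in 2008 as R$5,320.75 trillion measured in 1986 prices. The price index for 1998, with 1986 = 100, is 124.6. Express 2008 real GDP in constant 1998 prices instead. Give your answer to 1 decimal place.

R$6,629.7 trillion

Real GDP in 1998 prices = Real GDP in 1986 prices × (P_1998/P_1986) = 5320.75 × 1.246 = 6629.65.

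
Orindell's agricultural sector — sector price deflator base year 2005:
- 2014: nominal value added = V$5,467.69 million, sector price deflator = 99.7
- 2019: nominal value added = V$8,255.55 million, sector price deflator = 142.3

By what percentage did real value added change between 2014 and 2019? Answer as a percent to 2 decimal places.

5.79%

Deflate each year: 2014 → 5467.69/0.997 = 5484.14; 2019 → 8255.55/1.423 = 5801.51.
So real value added changed by 5801.51/5484.14 − 1 = 0.0579, i.e. 5.79%.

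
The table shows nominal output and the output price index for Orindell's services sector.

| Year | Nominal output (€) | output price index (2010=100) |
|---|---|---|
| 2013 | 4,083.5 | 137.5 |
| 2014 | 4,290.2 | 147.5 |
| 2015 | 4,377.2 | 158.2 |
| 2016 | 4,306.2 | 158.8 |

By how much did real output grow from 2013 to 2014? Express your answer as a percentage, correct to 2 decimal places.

Real output 2013 = 4083.5/1.375 = 2969.82.
Real output 2014 = 4290.2/1.475 = 2908.61.
Change = 2908.61/2969.82 − 1 = -0.0206.

-2.06%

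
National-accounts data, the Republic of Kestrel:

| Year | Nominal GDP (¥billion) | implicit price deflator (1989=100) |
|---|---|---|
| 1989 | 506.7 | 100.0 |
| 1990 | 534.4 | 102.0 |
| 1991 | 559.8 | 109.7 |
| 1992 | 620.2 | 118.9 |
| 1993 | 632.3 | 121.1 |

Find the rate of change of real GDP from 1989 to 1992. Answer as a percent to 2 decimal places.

Real GDP 1989 = 506.7/1.000 = 506.70.
Real GDP 1992 = 620.2/1.189 = 521.61.
Change = 521.61/506.70 − 1 = 0.0294.

2.94%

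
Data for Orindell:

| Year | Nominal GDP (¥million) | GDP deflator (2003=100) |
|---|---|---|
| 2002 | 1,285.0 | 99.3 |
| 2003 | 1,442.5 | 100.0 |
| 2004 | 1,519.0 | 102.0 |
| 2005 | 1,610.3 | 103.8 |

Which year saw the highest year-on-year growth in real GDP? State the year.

2003: real = 1442.5/1.000 = 1442.50; growth vs 2002 (1294.06) = 11.47%.
2004: real = 1519.0/1.020 = 1489.22; growth vs 2003 (1442.50) = 3.24%.
2005: real = 1610.3/1.038 = 1551.35; growth vs 2004 (1489.22) = 4.17%.

2003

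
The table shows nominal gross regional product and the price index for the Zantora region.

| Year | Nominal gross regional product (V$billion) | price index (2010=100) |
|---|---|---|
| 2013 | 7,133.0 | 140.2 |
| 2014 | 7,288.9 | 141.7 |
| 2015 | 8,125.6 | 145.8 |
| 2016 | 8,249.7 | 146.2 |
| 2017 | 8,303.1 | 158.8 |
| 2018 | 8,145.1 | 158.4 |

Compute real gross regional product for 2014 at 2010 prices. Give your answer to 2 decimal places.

Real gross regional product 2014 = 7288.9 / 1.417 = 5143.90.

V$5,143.90 billion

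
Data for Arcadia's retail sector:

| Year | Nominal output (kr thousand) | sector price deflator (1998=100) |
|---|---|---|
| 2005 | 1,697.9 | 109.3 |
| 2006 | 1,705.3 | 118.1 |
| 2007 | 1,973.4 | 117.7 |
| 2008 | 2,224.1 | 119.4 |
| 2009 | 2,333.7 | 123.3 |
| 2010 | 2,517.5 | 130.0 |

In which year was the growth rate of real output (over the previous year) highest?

2006: real = 1705.3/1.181 = 1443.95; growth vs 2005 (1553.43) = -7.05%.
2007: real = 1973.4/1.177 = 1676.64; growth vs 2006 (1443.95) = 16.11%.
2008: real = 2224.1/1.194 = 1862.73; growth vs 2007 (1676.64) = 11.10%.
2009: real = 2333.7/1.233 = 1892.70; growth vs 2008 (1862.73) = 1.61%.
2010: real = 2517.5/1.300 = 1936.54; growth vs 2009 (1892.70) = 2.32%.

2007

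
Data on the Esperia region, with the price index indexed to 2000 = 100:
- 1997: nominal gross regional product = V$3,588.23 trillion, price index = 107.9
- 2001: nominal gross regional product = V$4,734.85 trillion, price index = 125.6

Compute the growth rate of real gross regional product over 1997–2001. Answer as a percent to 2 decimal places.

13.36%

Real gross regional product 1997 = 3588.23 / 1.079 = 3325.51.
Real gross regional product 2001 = 4734.85 / 1.256 = 3769.79.
Real growth = 3769.79 / 3325.51 − 1 = 0.1336.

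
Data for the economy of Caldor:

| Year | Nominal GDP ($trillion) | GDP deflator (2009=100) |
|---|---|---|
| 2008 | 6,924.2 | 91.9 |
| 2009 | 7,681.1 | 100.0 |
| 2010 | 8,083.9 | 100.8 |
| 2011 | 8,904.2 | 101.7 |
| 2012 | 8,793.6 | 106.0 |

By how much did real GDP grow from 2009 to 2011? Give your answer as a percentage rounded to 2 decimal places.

Real GDP 2009 = 7681.1/1.000 = 7681.10.
Real GDP 2011 = 8904.2/1.017 = 8755.36.
Change = 8755.36/7681.10 − 1 = 0.1399.

13.99%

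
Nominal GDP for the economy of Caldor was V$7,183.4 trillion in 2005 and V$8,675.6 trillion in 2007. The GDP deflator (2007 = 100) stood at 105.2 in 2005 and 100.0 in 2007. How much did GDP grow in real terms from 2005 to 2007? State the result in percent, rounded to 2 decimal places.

27.05%

Deflate each year: 2005 → 7183.4/1.052 = 6828.33; 2007 → 8675.6/1.000 = 8675.60.
So real GDP changed by 8675.60/6828.33 − 1 = 0.2705, i.e. 27.05%.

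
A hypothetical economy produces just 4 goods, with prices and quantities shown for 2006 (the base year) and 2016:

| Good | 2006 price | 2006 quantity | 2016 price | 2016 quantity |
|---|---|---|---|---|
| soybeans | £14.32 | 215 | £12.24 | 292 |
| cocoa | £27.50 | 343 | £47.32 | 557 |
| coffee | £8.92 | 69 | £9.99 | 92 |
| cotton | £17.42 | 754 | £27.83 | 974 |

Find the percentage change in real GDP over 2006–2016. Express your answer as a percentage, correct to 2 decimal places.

Real GDP 2006 = Nominal GDP 2006 = 14.32·215 + 27.50·343 + 8.92·69 + 17.42·754 = 26261.46.
Real GDP 2016 (at 2006 prices) = 14.32·292 + 27.50·557 + 8.92·92 + 17.42·974 = 37286.66.
Real growth = 37286.66/26261.46 − 1 = 0.4198.

41.98%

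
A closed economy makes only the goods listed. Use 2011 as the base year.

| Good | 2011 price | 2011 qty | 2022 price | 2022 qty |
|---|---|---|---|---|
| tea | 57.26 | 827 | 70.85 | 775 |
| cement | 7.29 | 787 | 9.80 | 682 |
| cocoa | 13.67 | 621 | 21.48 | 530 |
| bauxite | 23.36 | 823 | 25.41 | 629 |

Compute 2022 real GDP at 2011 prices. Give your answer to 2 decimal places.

Real GDP 2022 = Σ (p_2011 × q_2022) = 57.26·775 + 7.29·682 + 13.67·530 + 23.36·629 = 71286.82.

71286.82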